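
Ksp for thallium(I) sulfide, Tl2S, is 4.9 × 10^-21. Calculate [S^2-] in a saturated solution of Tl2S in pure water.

1.1 × 10^-7 M

Tl2S(s) <=> 2 Tl^+ + S^2-
Ksp = [Tl^+]^2[S^2-]
Let s = molar solubility. Then [Tl^+] = 2s and [S^2-] = s.
Ksp = (2s)^2s = 4s^3
Solving, s = (4.9 × 10^-21/4)^(1/3) = 1.07 × 10^-7 M
[S^2-] = s = 1.1 × 10^-7 M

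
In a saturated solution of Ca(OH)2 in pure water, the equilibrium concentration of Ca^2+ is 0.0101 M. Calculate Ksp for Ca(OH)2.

Ca(OH)2(s) <=> Ca^2+ + 2 OH^-
Stoichiometry gives [OH^-] = (2/1)[Ca^2+] = 2.020 × 10^-2 M.
Ksp = [Ca^2+][OH^-]^2
Ksp = 1.01 × 10^-2 × (2.020 × 10^-2)^2 = 4.12 x 10^-6

Ksp ≈ 4.12e-6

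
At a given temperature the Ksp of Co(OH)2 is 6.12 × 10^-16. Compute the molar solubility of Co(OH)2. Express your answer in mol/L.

s = 5.35e-6 M

Co(OH)2(s) <=> Co^2+ + 2 OH^-
Ksp = [Co^2+][OH^-]^2
With molar solubility s: [Co^2+] = s, [OH^-] = 2s.
So Ksp = s × (2s)^2 = 4s^3
Solving, s = (6.12 × 10^-16/4)^(1/3) = 5.35 × 10^-6 M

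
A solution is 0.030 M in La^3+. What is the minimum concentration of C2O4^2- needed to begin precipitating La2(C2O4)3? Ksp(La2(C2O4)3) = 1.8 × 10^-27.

La2(C2O4)3(s) ⇌ 2 La^3+(aq) + 3 C2O4^2-(aq)
Ksp = [La^3+]^2[C2O4^2-]^3
Precipitation begins when Q = Ksp. With [La^3+] = 0.030 M:
1.8 × 10^-27 = (0.030)^2 × [C2O4^2-]^3
[C2O4^2-] = (1.8 × 10^-27 / 9.00 x 10^-4)^(1/3) = 1.3 × 10^-8 M

[C2O4^2-] ≈ 1.3 x 10^-8 M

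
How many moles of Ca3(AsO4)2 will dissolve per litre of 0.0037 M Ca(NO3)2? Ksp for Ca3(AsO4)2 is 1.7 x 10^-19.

s ≈ 9.2e-7 M

Ca3(AsO4)2(s) ⇌ 3 Ca^2+(aq) + 2 AsO4^3-(aq)
Ksp = [Ca^2+]^3[AsO4^3-]^2
If s mol/L dissolves here, [Ca^2+] = 0.0037 + 3s ≈ 0.0037, [AsO4^3-] = 2s (common-ion effect: Ca^2+ is already 0.0037 M).
Ksp ≈ (0.0037)^3 × (2s)^2
s = 9.2 × 10^-7 M
Check: 3s = 2.7 × 10^-6 ≪ 0.0037, so the approximation is valid.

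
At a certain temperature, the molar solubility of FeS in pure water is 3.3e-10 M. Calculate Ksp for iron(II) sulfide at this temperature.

1.1e-19

FeS(s) <=> Fe^2+(aq) + S^2-(aq)
With molar solubility s: [Fe^2+] = s, [S^2-] = s.
Ksp = [Fe^2+][S^2-]
Ksp = s^2
With s = 3.3 × 10^-10: Ksp = 1.1 × 10^-19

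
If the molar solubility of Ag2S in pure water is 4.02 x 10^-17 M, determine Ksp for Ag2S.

Ag2S(s) <=> 2 Ag^+ + S^2-
For each mole of Ag2S that dissolves: [Ag^+] = 2s, [S^2-] = s.
Ksp = [Ag^+]^2[S^2-]
So Ksp = (2s)^2 × s = 4s^3
With s = 4.02 × 10^-17: Ksp = 2.60 × 10^-49

Ksp = 2.60 × 10^-49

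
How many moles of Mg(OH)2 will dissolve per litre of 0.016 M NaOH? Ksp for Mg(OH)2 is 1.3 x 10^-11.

5.1 × 10^-8 M

Mg(OH)2(s) ⇌ Mg^2+ + 2 OH^-
Ksp = [Mg^2+][OH^-]^2
Let s be the molar solubility in this solution. [Mg^2+] = s, [OH^-] = 0.016 + 2s ≈ 0.016 (Ksp is small, so little additional dissolves).
Ksp ≈ s × (0.016)^2
s = 5.1 × 10^-8 M
Check: 2s = 1.0 × 10^-7 ≪ 0.016, so the approximation is valid.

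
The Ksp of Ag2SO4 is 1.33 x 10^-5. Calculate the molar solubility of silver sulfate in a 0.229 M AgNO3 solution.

Ag2SO4(s) <=> 2 Ag^+ + SO4^2-
Ksp = [Ag^+]^2[SO4^2-]
If s mol/L dissolves here, [Ag^+] = 0.229 + 2s ≈ 0.229, [SO4^2-] = s (since Ag^+ from AgNO3 dominates).
Ksp ≈ (0.229)^2 × s
s = 2.54 x 10^-4 M
Check: 2s = 5.1 x 10^-4 ≪ 0.229, so the approximation is valid.

2.54 × 10^-4 M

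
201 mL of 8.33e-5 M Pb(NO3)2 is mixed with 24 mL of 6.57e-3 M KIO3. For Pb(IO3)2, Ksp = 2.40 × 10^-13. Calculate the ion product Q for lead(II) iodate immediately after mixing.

Q = 3.65 × 10^-11

Total volume = 201 + 24 = 225 mL.
[Pb^2+] = 8.33 x 10^-5 × (201/225) = 7.441 x 10^-5 M
[IO3^-] = 6.57 x 10^-3 × (24/225) = 7.008 × 10^-4 M
Pb(IO3)2(s) <=> Pb^2+ + 2 IO3^-, so Q = [Pb^2+][IO3^-]^2
Q = (7.441 x 10^-5)(7.008 x 10^-4)^2 = 3.65 × 10^-11
Q > Ksp, so Pb(IO3)2 will precipitate.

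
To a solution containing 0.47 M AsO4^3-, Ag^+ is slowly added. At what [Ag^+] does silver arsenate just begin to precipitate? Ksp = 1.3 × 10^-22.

Ag3AsO4(s) ⇌ 3 Ag^+(aq) + AsO4^3-(aq)
Ksp = [Ag^+]^3[AsO4^3-]
Precipitation begins when Q = Ksp. With [AsO4^3-] = 0.47 M:
1.3 × 10^-22 = (0.47) × [Ag^+]^3
[Ag^+] = (1.3 × 10^-22 / 4.7 × 10^-1)^(1/3) = 6.5 × 10^-8 M

[Ag^+] ≈ 6.5 × 10^-8 M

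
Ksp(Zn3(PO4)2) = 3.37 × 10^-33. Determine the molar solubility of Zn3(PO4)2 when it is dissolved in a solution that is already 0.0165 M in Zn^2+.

1.37 x 10^-14 M

Zn3(PO4)2(s) <=> 3 Zn^2+(aq) + 2 PO4^3-(aq)
Ksp = [Zn^2+]^3[PO4^3-]^2
Let s be the molar solubility in this solution. [Zn^2+] = 0.0165 + 3s ≈ 0.0165, [PO4^3-] = 2s (Ksp is small, so little additional dissolves).
Ksp ≈ (0.0165)^3 × (2s)^2
s = 1.37 × 10^-14 M
Check: 3s = 4.1 × 10^-14 ≪ 0.0165, so the approximation is valid.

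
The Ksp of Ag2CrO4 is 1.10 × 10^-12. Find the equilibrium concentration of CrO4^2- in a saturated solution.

Ag2CrO4(s) ⇌ 2 Ag^+(aq) + CrO4^2-(aq)
Ksp = [Ag^+]^2[CrO4^2-]
If s mol/L of Ag2CrO4 dissolves, [Ag^+] = 2s and [CrO4^2-] = s.
Ksp = (2s)^2s = 4s^3
s^3 = 1.10 × 10^-12 / 4, so s = 6.503 x 10^-5 M
[CrO4^2-] = s = 6.50 x 10^-5 M

[CrO4^2-] ≈ 6.50e-5 M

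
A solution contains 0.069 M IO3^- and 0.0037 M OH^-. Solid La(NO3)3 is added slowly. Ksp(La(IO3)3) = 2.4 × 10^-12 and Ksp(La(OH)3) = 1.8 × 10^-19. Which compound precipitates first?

La(OH)3

Each salt begins to precipitate when Q = Ksp, i.e. when [La^3+] reaches its threshold.
For La(IO3)3: 2.4 × 10^-12 = (0.069)^3 × [La^3+]  ⇒  [La^3+] = 7.3 × 10^-9 M.
For La(OH)3: 1.8 × 10^-19 = (0.0037)^3 × [La^3+]  ⇒  [La^3+] = 3.6 × 10^-12 M.
The salt with the lower threshold [La^3+] precipitates first: La(OH)3.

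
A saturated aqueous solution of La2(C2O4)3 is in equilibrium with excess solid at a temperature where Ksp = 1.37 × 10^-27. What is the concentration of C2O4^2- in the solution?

La2(C2O4)3(s) ⇌ 2 La^3+ + 3 C2O4^2-
Ksp = [La^3+]^2[C2O4^2-]^3
If s mol/L of La2(C2O4)3 dissolves, [La^3+] = 2s and [C2O4^2-] = 3s.
Substituting: Ksp = (2s)^2(3s)^3 = 108s^5
s = (1.37 × 10^-27 / 108)^(1/5) = 1.662 × 10^-6 M
[C2O4^2-] = 3s = 4.99 × 10^-6 M

[C2O4^2-] ≈ 4.99 x 10^-6 M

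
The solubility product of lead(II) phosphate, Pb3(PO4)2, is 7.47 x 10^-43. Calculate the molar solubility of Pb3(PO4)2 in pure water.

s ≈ 1.47 × 10^-9 M

Pb3(PO4)2(s) ⇌ 3 Pb^2+(aq) + 2 PO4^3-(aq)
Ksp = [Pb^2+]^3[PO4^3-]^2
For each mole of Pb3(PO4)2 that dissolves: [Pb^2+] = 3s, [PO4^3-] = 2s.
So Ksp = (3s)^3 × (2s)^2 = 108s^5
s = (7.47 x 10^-43 / 108)^(1/5) = 1.47 × 10^-9 M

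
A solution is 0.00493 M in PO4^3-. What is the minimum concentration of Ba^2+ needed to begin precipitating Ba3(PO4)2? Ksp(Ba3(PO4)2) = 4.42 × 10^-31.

Ba3(PO4)2(s) <=> 3 Ba^2+(aq) + 2 PO4^3-(aq)
Ksp = [Ba^2+]^3[PO4^3-]^2
Precipitation begins when Q = Ksp. With [PO4^3-] = 0.00493 M:
4.42 × 10^-31 = (0.00493)^2 × [Ba^2+]^3
[Ba^2+] = (4.42 × 10^-31 / 2.430 × 10^-5)^(1/3) = 2.63 × 10^-9 M

[Ba^2+] ≈ 2.63e-9 M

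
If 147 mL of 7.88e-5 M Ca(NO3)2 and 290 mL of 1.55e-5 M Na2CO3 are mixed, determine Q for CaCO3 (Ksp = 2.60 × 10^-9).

Total volume = 147 + 290 = 437 mL.
[Ca^2+] = 7.88 × 10^-5 × (147/437) = 2.651 × 10^-5 M
[CO3^2-] = 1.55 x 10^-5 × (290/437) = 1.029 × 10^-5 M
CaCO3(s) ⇌ Ca^2+(aq) + CO3^2-(aq), so Q = [Ca^2+][CO3^2-]
Q = (2.651 × 10^-5)(1.029 x 10^-5) = 2.73 × 10^-10
Q < Ksp, so no precipitate of CaCO3 forms.

Q = 2.73e-10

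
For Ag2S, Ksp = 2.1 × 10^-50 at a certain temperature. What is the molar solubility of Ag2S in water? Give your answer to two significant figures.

1.7e-17 M

Ag2S(s) <=> 2 Ag^+(aq) + S^2-(aq)
Ksp = [Ag^+]^2[S^2-]
With molar solubility s: [Ag^+] = 2s, [S^2-] = s.
Ksp = (2s)^2s = 4s^3
Solving, s = (2.1 × 10^-50/4)^(1/3) = 1.7 x 10^-17 M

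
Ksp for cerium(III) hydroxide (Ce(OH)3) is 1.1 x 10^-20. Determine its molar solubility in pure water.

4.5 x 10^-6 M

Ce(OH)3(s) <=> Ce^3+(aq) + 3 OH^-(aq)
Ksp = [Ce^3+][OH^-]^3
If s mol/L of Ce(OH)3 dissolves, [Ce^3+] = s and [OH^-] = 3s.
So Ksp = s × (3s)^3 = 27s^4
s = (1.1 x 10^-20 / 27)^(1/4) = 4.5 × 10^-6 M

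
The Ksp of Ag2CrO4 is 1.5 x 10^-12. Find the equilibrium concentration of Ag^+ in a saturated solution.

Ag2CrO4(s) <=> 2 Ag^+(aq) + CrO4^2-(aq)
Ksp = [Ag^+]^2[CrO4^2-]
If s mol/L of Ag2CrO4 dissolves, [Ag^+] = 2s and [CrO4^2-] = s.
Substituting: Ksp = (2s)^2s = 4s^3
Solving, s = (1.5 x 10^-12/4)^(1/3) = 7.21 x 10^-5 M
[Ag^+] = 2s = 1.4 × 10^-4 M

[Ag^+] = 1.4e-4 M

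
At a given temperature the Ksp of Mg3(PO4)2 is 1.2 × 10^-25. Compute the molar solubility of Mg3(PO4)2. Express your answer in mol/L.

s ≈ 4.1 × 10^-6 M

Mg3(PO4)2(s) ⇌ 3 Mg^2+(aq) + 2 PO4^3-(aq)
Ksp = [Mg^2+]^3[PO4^3-]^2
Let s = molar solubility. Then [Mg^2+] = 3s and [PO4^3-] = 2s.
Substituting: Ksp = (3s)^3(2s)^2 = 108s^5
s^5 = 1.2 × 10^-25 / 108, so s = 4.1 × 10^-6 M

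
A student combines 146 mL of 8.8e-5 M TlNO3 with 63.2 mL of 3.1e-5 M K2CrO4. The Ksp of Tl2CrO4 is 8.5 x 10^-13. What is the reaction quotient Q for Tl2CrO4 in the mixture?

3.5e-14

Total volume = 146 + 63.2 = 209.2 mL.
[Tl^+] = 8.8 × 10^-5 × (146/209.2) = 6.14 × 10^-5 M
[CrO4^2-] = 3.1 × 10^-5 × (63.2/209.2) = 9.37 × 10^-6 M
Tl2CrO4(s) <=> 2 Tl^+(aq) + CrO4^2-(aq), so Q = [Tl^+]^2[CrO4^2-]
Q = (6.14 x 10^-5)^2(9.37 × 10^-6) = 3.5 × 10^-14
Q < Ksp, so no precipitate of Tl2CrO4 forms.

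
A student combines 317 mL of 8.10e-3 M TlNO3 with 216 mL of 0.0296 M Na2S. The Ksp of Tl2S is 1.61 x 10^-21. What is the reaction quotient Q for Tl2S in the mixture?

Total volume = 317 + 216 = 533 mL.
[Tl^+] = 8.10 x 10^-3 × (317/533) = 4.817 × 10^-3 M
[S^2-] = 2.96 × 10^-2 × (216/533) = 1.200 x 10^-2 M
Tl2S(s) <=> 2 Tl^+ + S^2-, so Q = [Tl^+]^2[S^2-]
Q = (4.817 × 10^-3)^2(1.200 x 10^-2) = 2.78 × 10^-7
Q > Ksp, so Tl2S will precipitate.

2.78 x 10^-7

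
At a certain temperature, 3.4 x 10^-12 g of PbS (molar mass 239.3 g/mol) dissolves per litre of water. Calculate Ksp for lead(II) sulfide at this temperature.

Molar solubility s = (3.4 × 10^-12 g/L) / (239.3 g/mol) = 1.42 × 10^-14 M.
PbS(s) ⇌ Pb^2+ + S^2-
With molar solubility s: [Pb^2+] = s, [S^2-] = s.
Ksp = [Pb^2+][S^2-]
Ksp = (s)(s) = s^2
Ksp = (1.42 × 10^-14)^2 = 2.0 x 10^-28

2.0 × 10^-28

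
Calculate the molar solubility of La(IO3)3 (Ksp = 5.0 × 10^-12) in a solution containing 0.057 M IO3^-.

s ≈ 2.7 × 10^-8 M

La(IO3)3(s) <=> La^3+(aq) + 3 IO3^-(aq)
Ksp = [La^3+][IO3^-]^3
Let s = moles of La(IO3)3 that dissolve per litre. [La^3+] = s, [IO3^-] = 0.057 + 3s ≈ 0.057 (common-ion effect: IO3^- is already 0.057 M).
Ksp ≈ s × (0.057)^3
s = 2.7 × 10^-8 M
Check: 3s = 8.1 x 10^-8 ≪ 0.057, so the approximation is valid.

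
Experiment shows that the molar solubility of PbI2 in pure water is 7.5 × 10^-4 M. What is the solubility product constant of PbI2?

Ksp ≈ 1.7e-9

PbI2(s) ⇌ Pb^2+ + 2 I^-
If s mol/L of PbI2 dissolves, [Pb^2+] = s and [I^-] = 2s.
Ksp = [Pb^2+][I^-]^2
Ksp = s(2s)^2 = 4s^3
With s = 7.5 × 10^-4: Ksp = 1.7 × 10^-9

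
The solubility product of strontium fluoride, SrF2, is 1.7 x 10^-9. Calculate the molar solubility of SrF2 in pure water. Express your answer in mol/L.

s = 7.5 × 10^-4 M

SrF2(s) <=> Sr^2+ + 2 F^-
Ksp = [Sr^2+][F^-]^2
Let s = molar solubility. Then [Sr^2+] = s and [F^-] = 2s.
So Ksp = s × (2s)^2 = 4s^3
s^3 = 1.7 x 10^-9 / 4, so s = 7.5 × 10^-4 M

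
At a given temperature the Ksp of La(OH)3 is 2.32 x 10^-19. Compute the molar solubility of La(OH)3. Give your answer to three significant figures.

s ≈ 9.63e-6 M

La(OH)3(s) <=> La^3+(aq) + 3 OH^-(aq)
Ksp = [La^3+][OH^-]^3
With molar solubility s: [La^3+] = s, [OH^-] = 3s.
Ksp = s(3s)^3 = 27s^4
s = (2.32 x 10^-19 / 27)^(1/4) = 9.63 × 10^-6 M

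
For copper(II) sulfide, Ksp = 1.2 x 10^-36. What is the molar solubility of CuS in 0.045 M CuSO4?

s = 2.7e-35 M

CuS(s) ⇌ Cu^2+(aq) + S^2-(aq)
Ksp = [Cu^2+][S^2-]
Let s be the molar solubility in this solution. [Cu^2+] = 0.045 + s ≈ 0.045, [S^2-] = s (common-ion effect: Cu^2+ is already 0.045 M).
Ksp ≈ 0.045 × s
s = 2.7 x 10^-35 M
Check: s = 2.7 × 10^-35 ≪ 0.045, so the approximation is valid.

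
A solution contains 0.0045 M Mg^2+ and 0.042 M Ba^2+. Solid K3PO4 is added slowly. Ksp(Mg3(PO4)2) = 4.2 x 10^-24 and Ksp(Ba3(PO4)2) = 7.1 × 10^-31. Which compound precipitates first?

Precipitation of each salt starts when its ion product equals its Ksp.
For Mg3(PO4)2: 4.2 x 10^-24 = (0.0045)^3 × [PO4^3-]^2  ⇒  [PO4^3-] = 6.8 × 10^-9 M.
For Ba3(PO4)2: 7.1 × 10^-31 = (0.042)^3 × [PO4^3-]^2  ⇒  [PO4^3-] = 9.8 × 10^-14 M.
The salt with the lower threshold [PO4^3-] precipitates first: Ba3(PO4)2.

Ba3(PO4)2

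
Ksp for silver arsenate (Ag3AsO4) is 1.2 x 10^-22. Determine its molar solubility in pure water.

Ag3AsO4(s) <=> 3 Ag^+ + AsO4^3-
Ksp = [Ag^+]^3[AsO4^3-]
Let s = molar solubility. Then [Ag^+] = 3s and [AsO4^3-] = s.
Ksp = (3s)^3s = 27s^4
s^4 = 1.2 x 10^-22 / 27, so s = 1.5 x 10^-6 M

s = 1.5 x 10^-6 M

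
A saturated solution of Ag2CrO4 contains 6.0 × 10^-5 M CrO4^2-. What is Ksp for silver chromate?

8.6 x 10^-13

Ag2CrO4(s) ⇌ 2 Ag^+ + CrO4^2-
Stoichiometry gives [Ag^+] = (2/1)[CrO4^2-] = 1.20 × 10^-4 M.
Ksp = [Ag^+]^2[CrO4^2-]
Ksp = (1.20 × 10^-4)^2 × 6.0 x 10^-5 = 8.6 × 10^-13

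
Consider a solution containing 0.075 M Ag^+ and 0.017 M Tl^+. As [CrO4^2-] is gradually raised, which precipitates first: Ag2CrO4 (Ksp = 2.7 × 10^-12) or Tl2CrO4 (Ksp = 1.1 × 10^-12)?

Precipitation of each salt starts when its ion product equals its Ksp.
For Ag2CrO4: 2.7 × 10^-12 = (0.075)^2 × [CrO4^2-]  ⇒  [CrO4^2-] = 4.8 x 10^-10 M.
For Tl2CrO4: 1.1 × 10^-12 = (0.017)^2 × [CrO4^2-]  ⇒  [CrO4^2-] = 3.8 × 10^-9 M.
The salt with the lower threshold [CrO4^2-] precipitates first: Ag2CrO4.

Ag2CrO4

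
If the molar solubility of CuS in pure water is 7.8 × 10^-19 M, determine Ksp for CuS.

CuS(s) ⇌ Cu^2+ + S^2-
With molar solubility s: [Cu^2+] = s, [S^2-] = s.
Ksp = [Cu^2+][S^2-]
Ksp = s × s = s^2
With s = 7.8 x 10^-19: Ksp = 6.1 x 10^-37

6.1 × 10^-37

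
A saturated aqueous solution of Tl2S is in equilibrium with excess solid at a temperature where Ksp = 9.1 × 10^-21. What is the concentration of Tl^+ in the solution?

[Tl^+] = 2.6e-7 M

Tl2S(s) <=> 2 Tl^+ + S^2-
Ksp = [Tl^+]^2[S^2-]
If s mol/L of Tl2S dissolves, [Tl^+] = 2s and [S^2-] = s.
Substituting: Ksp = (2s)^2s = 4s^3
Solving, s = (9.1 × 10^-21/4)^(1/3) = 1.32 × 10^-7 M
[Tl^+] = 2s = 2.6 x 10^-7 M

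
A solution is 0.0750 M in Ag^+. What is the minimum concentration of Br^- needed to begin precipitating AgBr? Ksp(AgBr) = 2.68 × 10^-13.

3.57 x 10^-12 M

AgBr(s) ⇌ Ag^+ + Br^-
Ksp = [Ag^+][Br^-]
Precipitation begins when Q = Ksp. With [Ag^+] = 0.0750 M:
2.68 × 10^-13 = (0.0750) × [Br^-]
[Br^-] = (2.68 × 10^-13 / 7.50 × 10^-2) = 3.57 x 10^-12 M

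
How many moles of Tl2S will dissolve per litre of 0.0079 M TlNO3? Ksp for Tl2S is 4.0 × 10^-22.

s = 6.4 x 10^-18 M

Tl2S(s) ⇌ 2 Tl^+(aq) + S^2-(aq)
Ksp = [Tl^+]^2[S^2-]
Let s be the molar solubility in this solution. [Tl^+] = 0.0079 + 2s ≈ 0.0079, [S^2-] = s (Ksp is small, so little additional dissolves).
Ksp ≈ (0.0079)^2 × s
s = 6.4 × 10^-18 M
Check: 2s = 1.3 × 10^-17 ≪ 0.0079, so the approximation is valid.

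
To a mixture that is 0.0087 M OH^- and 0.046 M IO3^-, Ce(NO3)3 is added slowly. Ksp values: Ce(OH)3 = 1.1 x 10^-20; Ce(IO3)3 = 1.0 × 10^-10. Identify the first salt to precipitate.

Ce(OH)3

Each salt begins to precipitate when Q = Ksp, i.e. when [Ce^3+] reaches its threshold.
For Ce(OH)3: 1.1 x 10^-20 = (0.0087)^3 × [Ce^3+]  ⇒  [Ce^3+] = 1.7 × 10^-14 M.
For Ce(IO3)3: 1.0 × 10^-10 = (0.046)^3 × [Ce^3+]  ⇒  [Ce^3+] = 1.0 x 10^-6 M.
The salt with the lower threshold [Ce^3+] precipitates first: Ce(OH)3.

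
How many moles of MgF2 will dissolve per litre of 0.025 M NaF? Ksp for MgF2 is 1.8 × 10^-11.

2.9 × 10^-8 M

MgF2(s) ⇌ Mg^2+(aq) + 2 F^-(aq)
Ksp = [Mg^2+][F^-]^2
Let s = moles of MgF2 that dissolve per litre. [Mg^2+] = s, [F^-] = 0.025 + 2s ≈ 0.025 (since F^- from NaF dominates).
Ksp ≈ s × (0.025)^2
s = 2.9 × 10^-8 M
Check: 2s = 5.8 × 10^-8 ≪ 0.025, so the approximation is valid.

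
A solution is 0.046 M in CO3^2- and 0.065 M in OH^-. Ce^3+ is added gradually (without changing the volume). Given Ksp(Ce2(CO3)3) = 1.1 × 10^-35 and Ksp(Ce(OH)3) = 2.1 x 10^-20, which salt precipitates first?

Ce(OH)3

Each salt begins to precipitate when Q = Ksp, i.e. when [Ce^3+] reaches its threshold.
For Ce2(CO3)3: 1.1 × 10^-35 = (0.046)^3 × [Ce^3+]^2  ⇒  [Ce^3+] = 3.4 × 10^-16 M.
For Ce(OH)3: 2.1 x 10^-20 = (0.065)^3 × [Ce^3+]  ⇒  [Ce^3+] = 7.6 x 10^-17 M.
The salt with the lower threshold [Ce^3+] precipitates first: Ce(OH)3.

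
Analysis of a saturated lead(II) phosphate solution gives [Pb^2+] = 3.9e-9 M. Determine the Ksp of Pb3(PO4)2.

Ksp = 4.0 × 10^-43

Pb3(PO4)2(s) <=> 3 Pb^2+(aq) + 2 PO4^3-(aq)
Stoichiometry gives [PO4^3-] = (2/3)[Pb^2+] = 2.60 x 10^-9 M.
Ksp = [Pb^2+]^3[PO4^3-]^2
Ksp = (3.9 x 10^-9)^3 × (2.60 × 10^-9)^2 = 4.0 × 10^-43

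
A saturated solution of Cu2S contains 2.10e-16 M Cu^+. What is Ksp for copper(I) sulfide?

Ksp ≈ 4.63 × 10^-48

Cu2S(s) ⇌ 2 Cu^+ + S^2-
Stoichiometry gives [S^2-] = (1/2)[Cu^+] = 1.050 × 10^-16 M.
Ksp = [Cu^+]^2[S^2-]
Ksp = (2.10 x 10^-16)^2 × 1.050 x 10^-16 = 4.63 × 10^-48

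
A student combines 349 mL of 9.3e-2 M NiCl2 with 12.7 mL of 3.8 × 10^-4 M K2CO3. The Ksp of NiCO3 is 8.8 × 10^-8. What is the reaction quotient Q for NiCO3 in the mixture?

Total volume = 349 + 12.7 = 361.7 mL.
[Ni^2+] = 9.3 × 10^-2 × (349/361.7) = 8.97 × 10^-2 M
[CO3^2-] = 3.8 × 10^-4 × (12.7/361.7) = 1.33 × 10^-5 M
NiCO3(s) ⇌ Ni^2+(aq) + CO3^2-(aq), so Q = [Ni^2+][CO3^2-]
Q = (8.97 x 10^-2)(1.33 × 10^-5) = 1.2 × 10^-6
Q > Ksp, so NiCO3 will precipitate.

1.2e-6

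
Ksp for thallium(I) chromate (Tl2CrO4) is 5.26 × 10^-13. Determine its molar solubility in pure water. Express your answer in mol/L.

Tl2CrO4(s) ⇌ 2 Tl^+ + CrO4^2-
Ksp = [Tl^+]^2[CrO4^2-]
For each mole of Tl2CrO4 that dissolves: [Tl^+] = 2s, [CrO4^2-] = s.
So Ksp = (2s)^2 × s = 4s^3
s^3 = 5.26 × 10^-13 / 4, so s = 5.09 × 10^-5 M

s = 5.09 × 10^-5 M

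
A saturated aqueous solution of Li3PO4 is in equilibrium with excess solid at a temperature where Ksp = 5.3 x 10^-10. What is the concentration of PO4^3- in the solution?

Li3PO4(s) <=> 3 Li^+ + PO4^3-
Ksp = [Li^+]^3[PO4^3-]
If s mol/L of Li3PO4 dissolves, [Li^+] = 3s and [PO4^3-] = s.
Ksp = (3s)^3s = 27s^4
s^4 = 5.3 x 10^-10 / 27, so s = 2.10 × 10^-3 M
[PO4^3-] = s = 2.1 x 10^-3 M

[PO4^3-] = 2.1 x 10^-3 M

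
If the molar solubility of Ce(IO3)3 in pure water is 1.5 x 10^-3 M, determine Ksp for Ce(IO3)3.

Ce(IO3)3(s) ⇌ Ce^3+ + 3 IO3^-
With molar solubility s: [Ce^3+] = s, [IO3^-] = 3s.
Ksp = [Ce^3+][IO3^-]^3
Ksp = s(3s)^3 = 27s^4
With s = 1.5 × 10^-3: Ksp = 1.4 x 10^-10

Ksp = 1.4e-10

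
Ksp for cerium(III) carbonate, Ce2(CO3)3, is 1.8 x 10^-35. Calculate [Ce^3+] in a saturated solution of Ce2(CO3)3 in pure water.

8.8 x 10^-8 M

Ce2(CO3)3(s) ⇌ 2 Ce^3+ + 3 CO3^2-
Ksp = [Ce^3+]^2[CO3^2-]^3
With molar solubility s: [Ce^3+] = 2s, [CO3^2-] = 3s.
Ksp = (2s)^2(3s)^3 = 108s^5
s = (1.8 x 10^-35 / 108)^(1/5) = 4.41 × 10^-8 M
[Ce^3+] = 2s = 8.8 × 10^-8 M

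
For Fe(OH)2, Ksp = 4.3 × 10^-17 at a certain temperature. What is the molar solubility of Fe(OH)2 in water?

Fe(OH)2(s) ⇌ Fe^2+ + 2 OH^-
Ksp = [Fe^2+][OH^-]^2
If s mol/L of Fe(OH)2 dissolves, [Fe^2+] = s and [OH^-] = 2s.
So Ksp = s × (2s)^2 = 4s^3
Solving, s = (4.3 × 10^-17/4)^(1/3) = 2.2 × 10^-6 M

2.2e-6 M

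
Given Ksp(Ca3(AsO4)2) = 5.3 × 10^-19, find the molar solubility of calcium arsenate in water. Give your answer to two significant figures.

Ca3(AsO4)2(s) ⇌ 3 Ca^2+ + 2 AsO4^3-
Ksp = [Ca^2+]^3[AsO4^3-]^2
With molar solubility s: [Ca^2+] = 3s, [AsO4^3-] = 2s.
So Ksp = (3s)^3 × (2s)^2 = 108s^5
s = (5.3 × 10^-19 / 108)^(1/5) = 8.7 × 10^-5 M

8.7e-5 M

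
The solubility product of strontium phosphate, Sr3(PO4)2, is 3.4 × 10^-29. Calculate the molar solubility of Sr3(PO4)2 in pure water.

7.9e-7 M

Sr3(PO4)2(s) ⇌ 3 Sr^2+(aq) + 2 PO4^3-(aq)
Ksp = [Sr^2+]^3[PO4^3-]^2
With molar solubility s: [Sr^2+] = 3s, [PO4^3-] = 2s.
Substituting: Ksp = (3s)^3(2s)^2 = 108s^5
s^5 = 3.4 × 10^-29 / 108, so s = 7.9 × 10^-7 M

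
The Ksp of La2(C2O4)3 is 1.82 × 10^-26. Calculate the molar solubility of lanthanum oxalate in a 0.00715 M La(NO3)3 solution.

La2(C2O4)3(s) ⇌ 2 La^3+ + 3 C2O4^2-
Ksp = [La^3+]^2[C2O4^2-]^3
Let s be the molar solubility in this solution. [La^3+] = 0.00715 + 2s ≈ 0.00715, [C2O4^2-] = 3s (since La^3+ from La(NO3)3 dominates).
Ksp ≈ (0.00715)^2 × (3s)^3
s = 2.36 × 10^-8 M
Check: 2s = 4.7 x 10^-8 ≪ 0.00715, so the approximation is valid.

s = 2.36e-8 M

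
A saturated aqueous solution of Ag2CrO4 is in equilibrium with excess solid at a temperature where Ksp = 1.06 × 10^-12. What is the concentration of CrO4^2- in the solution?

Ag2CrO4(s) ⇌ 2 Ag^+(aq) + CrO4^2-(aq)
Ksp = [Ag^+]^2[CrO4^2-]
With molar solubility s: [Ag^+] = 2s, [CrO4^2-] = s.
Ksp = (2s)^2s = 4s^3
Solving, s = (1.06 × 10^-12/4)^(1/3) = 6.423 x 10^-5 M
[CrO4^2-] = s = 6.42 × 10^-5 M

[CrO4^2-] = 6.42 × 10^-5 M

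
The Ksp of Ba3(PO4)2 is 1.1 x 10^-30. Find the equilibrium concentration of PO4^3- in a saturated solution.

Ba3(PO4)2(s) ⇌ 3 Ba^2+(aq) + 2 PO4^3-(aq)
Ksp = [Ba^2+]^3[PO4^3-]^2
If s mol/L of Ba3(PO4)2 dissolves, [Ba^2+] = 3s and [PO4^3-] = 2s.
Ksp = (3s)^3(2s)^2 = 108s^5
s = (1.1 x 10^-30 / 108)^(1/5) = 4.00 × 10^-7 M
[PO4^3-] = 2s = 8.0 × 10^-7 M

[PO4^3-] = 8.0e-7 M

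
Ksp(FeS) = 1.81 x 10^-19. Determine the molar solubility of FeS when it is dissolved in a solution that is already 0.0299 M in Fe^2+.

s = 6.05e-18 M

FeS(s) <=> Fe^2+(aq) + S^2-(aq)
Ksp = [Fe^2+][S^2-]
Let s be the molar solubility in this solution. [Fe^2+] = 0.0299 + s ≈ 0.0299, [S^2-] = s (Ksp is small, so little additional dissolves).
Ksp ≈ 0.0299 × s
s = 6.05 x 10^-18 M
Check: s = 6.1 × 10^-18 ≪ 0.0299, so the approximation is valid.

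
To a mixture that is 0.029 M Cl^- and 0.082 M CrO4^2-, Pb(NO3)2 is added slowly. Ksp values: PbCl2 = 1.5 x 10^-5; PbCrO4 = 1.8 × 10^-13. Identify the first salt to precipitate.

PbCrO4

Each salt begins to precipitate when Q = Ksp, i.e. when [Pb^2+] reaches its threshold.
For PbCl2: 1.5 x 10^-5 = (0.029)^2 × [Pb^2+]  ⇒  [Pb^2+] = 1.8 × 10^-2 M.
For PbCrO4: 1.8 × 10^-13 = 0.082 × [Pb^2+]  ⇒  [Pb^2+] = 2.2 x 10^-12 M.
The salt with the lower threshold [Pb^2+] precipitates first: PbCrO4.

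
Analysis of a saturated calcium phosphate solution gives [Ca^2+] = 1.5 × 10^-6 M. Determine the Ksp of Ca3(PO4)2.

Ksp = 3.4e-30

Ca3(PO4)2(s) ⇌ 3 Ca^2+ + 2 PO4^3-
Stoichiometry gives [PO4^3-] = (2/3)[Ca^2+] = 1.00 x 10^-6 M.
Ksp = [Ca^2+]^3[PO4^3-]^2
Ksp = (1.5 × 10^-6)^3 × (1.00 × 10^-6)^2 = 3.4 × 10^-30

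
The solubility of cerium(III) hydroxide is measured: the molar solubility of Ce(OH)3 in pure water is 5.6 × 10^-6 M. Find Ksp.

2.7e-20

Ce(OH)3(s) ⇌ Ce^3+ + 3 OH^-
With molar solubility s: [Ce^3+] = s, [OH^-] = 3s.
Ksp = [Ce^3+][OH^-]^3
So Ksp = s × (3s)^3 = 27s^4
With s = 5.6 × 10^-6: Ksp = 2.7 x 10^-20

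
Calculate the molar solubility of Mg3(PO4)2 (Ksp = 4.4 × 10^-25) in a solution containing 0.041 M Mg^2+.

Mg3(PO4)2(s) ⇌ 3 Mg^2+(aq) + 2 PO4^3-(aq)
Ksp = [Mg^2+]^3[PO4^3-]^2
Let s = moles of Mg3(PO4)2 that dissolve per litre. [Mg^2+] = 0.041 + 3s ≈ 0.041, [PO4^3-] = 2s (Ksp is small, so little additional dissolves).
Ksp ≈ (0.041)^3 × (2s)^2
s = 4.0 × 10^-11 M
Check: 3s = 1.2 × 10^-10 ≪ 0.041, so the approximation is valid.

s = 4.0 × 10^-11 M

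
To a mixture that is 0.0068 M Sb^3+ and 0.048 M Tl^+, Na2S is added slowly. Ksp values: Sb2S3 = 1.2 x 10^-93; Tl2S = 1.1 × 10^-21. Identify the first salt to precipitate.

Sb2S3

Precipitation of each salt starts when its ion product equals its Ksp.
For Sb2S3: 1.2 x 10^-93 = (0.0068)^2 × [S^2-]^3  ⇒  [S^2-] = 3.0 × 10^-30 M.
For Tl2S: 1.1 × 10^-21 = (0.048)^2 × [S^2-]  ⇒  [S^2-] = 4.8 x 10^-19 M.
The salt with the lower threshold [S^2-] precipitates first: Sb2S3.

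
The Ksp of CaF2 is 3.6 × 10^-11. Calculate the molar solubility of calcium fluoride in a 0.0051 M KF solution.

CaF2(s) <=> Ca^2+(aq) + 2 F^-(aq)
Ksp = [Ca^2+][F^-]^2
Let s be the molar solubility in this solution. [Ca^2+] = s, [F^-] = 0.0051 + 2s ≈ 0.0051 (since F^- from KF dominates).
Ksp ≈ s × (0.0051)^2
s = 1.4 × 10^-6 M
Check: 2s = 2.8 × 10^-6 ≪ 0.0051, so the approximation is valid.

1.4e-6 M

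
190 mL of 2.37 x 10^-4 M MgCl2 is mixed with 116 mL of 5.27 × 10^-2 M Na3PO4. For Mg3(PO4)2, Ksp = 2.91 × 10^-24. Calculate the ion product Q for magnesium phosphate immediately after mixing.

Q ≈ 1.27e-15

Total volume = 190 + 116 = 306 mL.
[Mg^2+] = 2.37 × 10^-4 × (190/306) = 1.472 x 10^-4 M
[PO4^3-] = 5.27 x 10^-2 × (116/306) = 1.998 × 10^-2 M
Mg3(PO4)2(s) <=> 3 Mg^2+(aq) + 2 PO4^3-(aq), so Q = [Mg^2+]^3[PO4^3-]^2
Q = (1.472 × 10^-4)^3(1.998 × 10^-2)^2 = 1.27 × 10^-15
Q > Ksp, so Mg3(PO4)2 will precipitate.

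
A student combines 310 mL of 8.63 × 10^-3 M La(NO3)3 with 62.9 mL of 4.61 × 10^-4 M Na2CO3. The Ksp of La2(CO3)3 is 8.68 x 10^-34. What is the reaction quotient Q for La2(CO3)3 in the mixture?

Total volume = 310 + 62.9 = 372.9 mL.
[La^3+] = 8.63 × 10^-3 × (310/372.9) = 7.174 × 10^-3 M
[CO3^2-] = 4.61 × 10^-4 × (62.9/372.9) = 7.776 × 10^-5 M
La2(CO3)3(s) ⇌ 2 La^3+(aq) + 3 CO3^2-(aq), so Q = [La^3+]^2[CO3^2-]^3
Q = (7.174 × 10^-3)^2(7.776 × 10^-5)^3 = 2.42 x 10^-17
Q > Ksp, so La2(CO3)3 will precipitate.

Q = 2.42 × 10^-17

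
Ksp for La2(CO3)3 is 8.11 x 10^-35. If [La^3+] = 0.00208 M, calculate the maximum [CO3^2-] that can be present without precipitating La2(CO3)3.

[CO3^2-] ≈ 2.66e-10 M

La2(CO3)3(s) ⇌ 2 La^3+ + 3 CO3^2-
Ksp = [La^3+]^2[CO3^2-]^3
Precipitation begins when Q = Ksp. With [La^3+] = 0.00208 M:
8.11 x 10^-35 = (0.00208)^2 × [CO3^2-]^3
[CO3^2-] = (8.11 x 10^-35 / 4.326 × 10^-6)^(1/3) = 2.66 × 10^-10 M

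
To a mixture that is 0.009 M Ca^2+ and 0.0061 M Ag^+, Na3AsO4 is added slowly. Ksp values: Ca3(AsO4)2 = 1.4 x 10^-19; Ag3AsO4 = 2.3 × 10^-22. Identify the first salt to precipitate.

Ag3AsO4

Each salt begins to precipitate when Q = Ksp, i.e. when [AsO4^3-] reaches its threshold.
For Ca3(AsO4)2: 1.4 x 10^-19 = (0.009)^3 × [AsO4^3-]^2  ⇒  [AsO4^3-] = 4.4 × 10^-7 M.
For Ag3AsO4: 2.3 × 10^-22 = (0.0061)^3 × [AsO4^3-]  ⇒  [AsO4^3-] = 1.0 × 10^-15 M.
The salt with the lower threshold [AsO4^3-] precipitates first: Ag3AsO4.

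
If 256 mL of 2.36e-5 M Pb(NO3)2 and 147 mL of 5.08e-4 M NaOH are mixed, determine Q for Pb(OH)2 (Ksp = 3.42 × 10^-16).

Total volume = 256 + 147 = 403 mL.
[Pb^2+] = 2.36 × 10^-5 × (256/403) = 1.499 x 10^-5 M
[OH^-] = 5.08 × 10^-4 × (147/403) = 1.853 × 10^-4 M
Pb(OH)2(s) ⇌ Pb^2+(aq) + 2 OH^-(aq), so Q = [Pb^2+][OH^-]^2
Q = (1.499 × 10^-5)(1.853 × 10^-4)^2 = 5.15 x 10^-13
Q > Ksp, so Pb(OH)2 will precipitate.

5.15e-13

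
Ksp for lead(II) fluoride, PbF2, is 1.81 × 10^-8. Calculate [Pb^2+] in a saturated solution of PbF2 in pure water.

PbF2(s) <=> Pb^2+ + 2 F^-
Ksp = [Pb^2+][F^-]^2
With molar solubility s: [Pb^2+] = s, [F^-] = 2s.
Substituting: Ksp = s(2s)^2 = 4s^3
Solving, s = (1.81 × 10^-8/4)^(1/3) = 1.654 x 10^-3 M
[Pb^2+] = s = 1.65 x 10^-3 M

1.65 x 10^-3 M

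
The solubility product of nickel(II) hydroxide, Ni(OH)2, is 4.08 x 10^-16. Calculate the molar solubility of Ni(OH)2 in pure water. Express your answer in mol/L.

s ≈ 4.67e-6 M

Ni(OH)2(s) ⇌ Ni^2+(aq) + 2 OH^-(aq)
Ksp = [Ni^2+][OH^-]^2
For each mole of Ni(OH)2 that dissolves: [Ni^2+] = s, [OH^-] = 2s.
So Ksp = s × (2s)^2 = 4s^3
s = (4.08 x 10^-16 / 4)^(1/3) = 4.67 x 10^-6 M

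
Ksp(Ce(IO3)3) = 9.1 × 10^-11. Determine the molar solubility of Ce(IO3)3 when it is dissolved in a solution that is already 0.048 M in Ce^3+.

4.1 × 10^-4 M

Ce(IO3)3(s) ⇌ Ce^3+(aq) + 3 IO3^-(aq)
Ksp = [Ce^3+][IO3^-]^3
If s mol/L dissolves here, [Ce^3+] = 0.048 + s ≈ 0.048, [IO3^-] = 3s (Ksp is small, so little additional dissolves).
Ksp ≈ 0.048 × (3s)^3
s = 4.1 × 10^-4 M
Check: s = 4.1 x 10^-4 ≪ 0.048, so the approximation is valid.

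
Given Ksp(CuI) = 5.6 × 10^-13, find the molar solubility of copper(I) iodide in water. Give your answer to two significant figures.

CuI(s) ⇌ Cu^+(aq) + I^-(aq)
Ksp = [Cu^+][I^-]
With molar solubility s: [Cu^+] = s, [I^-] = s.
Ksp = s × s = s^2
s = (5.6 × 10^-13)^(1/2) = 7.5 x 10^-7 M

s ≈ 7.5e-7 M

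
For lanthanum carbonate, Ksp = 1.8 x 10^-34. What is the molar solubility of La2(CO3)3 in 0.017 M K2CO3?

La2(CO3)3(s) ⇌ 2 La^3+ + 3 CO3^2-
Ksp = [La^3+]^2[CO3^2-]^3
Let s be the molar solubility in this solution. [La^3+] = 2s, [CO3^2-] = 0.017 + 3s ≈ 0.017 (common-ion effect: CO3^2- is already 0.017 M).
Ksp ≈ (2s)^2 × (0.017)^3
s = 3.0 × 10^-15 M
Check: 3s = 9.1 × 10^-15 ≪ 0.017, so the approximation is valid.

s ≈ 3.0 × 10^-15 M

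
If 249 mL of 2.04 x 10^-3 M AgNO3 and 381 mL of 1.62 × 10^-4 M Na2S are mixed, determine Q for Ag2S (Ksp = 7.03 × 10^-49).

Q ≈ 6.37 x 10^-11

Total volume = 249 + 381 = 630 mL.
[Ag^+] = 2.04 × 10^-3 × (249/630) = 8.063 × 10^-4 M
[S^2-] = 1.62 × 10^-4 × (381/630) = 9.797 × 10^-5 M
Ag2S(s) <=> 2 Ag^+(aq) + S^2-(aq), so Q = [Ag^+]^2[S^2-]
Q = (8.063 × 10^-4)^2(9.797 × 10^-5) = 6.37 × 10^-11
Q > Ksp, so Ag2S will precipitate.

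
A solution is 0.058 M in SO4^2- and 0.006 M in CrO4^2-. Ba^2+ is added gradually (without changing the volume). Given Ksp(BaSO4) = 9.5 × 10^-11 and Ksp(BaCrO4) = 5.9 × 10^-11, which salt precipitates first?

BaSO4

Precipitation of each salt starts when its ion product equals its Ksp.
For BaSO4: 9.5 × 10^-11 = 0.058 × [Ba^2+]  ⇒  [Ba^2+] = 1.6 × 10^-9 M.
For BaCrO4: 5.9 × 10^-11 = 0.006 × [Ba^2+]  ⇒  [Ba^2+] = 9.8 × 10^-9 M.
The salt with the lower threshold [Ba^2+] precipitates first: BaSO4.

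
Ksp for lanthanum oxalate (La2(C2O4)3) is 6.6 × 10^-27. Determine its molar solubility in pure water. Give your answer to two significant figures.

s = 2.3 × 10^-6 M

La2(C2O4)3(s) <=> 2 La^3+(aq) + 3 C2O4^2-(aq)
Ksp = [La^3+]^2[C2O4^2-]^3
Let s = molar solubility. Then [La^3+] = 2s and [C2O4^2-] = 3s.
Ksp = (2s)^2(3s)^3 = 108s^5
s^5 = 6.6 × 10^-27 / 108, so s = 2.3 x 10^-6 M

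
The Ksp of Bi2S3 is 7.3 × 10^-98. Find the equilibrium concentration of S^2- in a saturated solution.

[S^2-] ≈ 4.4e-20 M

Bi2S3(s) <=> 2 Bi^3+(aq) + 3 S^2-(aq)
Ksp = [Bi^3+]^2[S^2-]^3
If s mol/L of Bi2S3 dissolves, [Bi^3+] = 2s and [S^2-] = 3s.
Substituting: Ksp = (2s)^2(3s)^3 = 108s^5
s = (7.3 × 10^-98 / 108)^(1/5) = 1.47 x 10^-20 M
[S^2-] = 3s = 4.4 × 10^-20 M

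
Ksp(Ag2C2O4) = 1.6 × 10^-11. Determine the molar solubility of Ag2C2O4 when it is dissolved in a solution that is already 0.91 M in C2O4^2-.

Ag2C2O4(s) ⇌ 2 Ag^+ + C2O4^2-
Ksp = [Ag^+]^2[C2O4^2-]
Let s be the molar solubility in this solution. [Ag^+] = 2s, [C2O4^2-] = 0.91 + s ≈ 0.91 (since the C2O4^2- already present dominates).
Ksp ≈ (2s)^2 × 0.91
s = 2.1 × 10^-6 M
Check: s = 2.1 × 10^-6 ≪ 0.91, so the approximation is valid.

2.1 x 10^-6 M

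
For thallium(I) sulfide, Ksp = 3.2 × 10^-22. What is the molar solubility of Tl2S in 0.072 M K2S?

Tl2S(s) ⇌ 2 Tl^+(aq) + S^2-(aq)
Ksp = [Tl^+]^2[S^2-]
Let s = moles of Tl2S that dissolve per litre. [Tl^+] = 2s, [S^2-] = 0.072 + s ≈ 0.072 (since S^2- from K2S dominates).
Ksp ≈ (2s)^2 × 0.072
s = 3.3 x 10^-11 M
Check: s = 3.3 × 10^-11 ≪ 0.072, so the approximation is valid.

s ≈ 3.3e-11 M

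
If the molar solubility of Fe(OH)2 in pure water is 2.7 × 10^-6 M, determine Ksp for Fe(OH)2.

7.9 × 10^-17

Fe(OH)2(s) ⇌ Fe^2+(aq) + 2 OH^-(aq)
If s mol/L of Fe(OH)2 dissolves, [Fe^2+] = s and [OH^-] = 2s.
Ksp = [Fe^2+][OH^-]^2
So Ksp = s × (2s)^2 = 4s^3
With s = 2.7 x 10^-6: Ksp = 7.9 × 10^-17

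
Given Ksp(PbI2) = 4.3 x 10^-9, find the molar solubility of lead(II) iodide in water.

PbI2(s) ⇌ Pb^2+ + 2 I^-
Ksp = [Pb^2+][I^-]^2
For each mole of PbI2 that dissolves: [Pb^2+] = s, [I^-] = 2s.
So Ksp = s × (2s)^2 = 4s^3
s^3 = 4.3 x 10^-9 / 4, so s = 1.0 × 10^-3 M

s = 1.0 × 10^-3 M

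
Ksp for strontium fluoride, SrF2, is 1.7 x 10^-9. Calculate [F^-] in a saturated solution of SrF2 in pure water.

[F^-] = 1.5 x 10^-3 M

SrF2(s) ⇌ Sr^2+(aq) + 2 F^-(aq)
Ksp = [Sr^2+][F^-]^2
Let s = molar solubility. Then [Sr^2+] = s and [F^-] = 2s.
So Ksp = s × (2s)^2 = 4s^3
s^3 = 1.7 x 10^-9 / 4, so s = 7.52 × 10^-4 M
[F^-] = 2s = 1.5 × 10^-3 M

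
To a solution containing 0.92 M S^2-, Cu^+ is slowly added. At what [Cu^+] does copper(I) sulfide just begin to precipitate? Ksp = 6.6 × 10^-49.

[Cu^+] = 8.5 x 10^-25 M

Cu2S(s) ⇌ 2 Cu^+(aq) + S^2-(aq)
Ksp = [Cu^+]^2[S^2-]
Precipitation begins when Q = Ksp. With [S^2-] = 0.92 M:
6.6 × 10^-49 = (0.92) × [Cu^+]^2
[Cu^+] = (6.6 × 10^-49 / 9.2 × 10^-1)^(1/2) = 8.5 × 10^-25 M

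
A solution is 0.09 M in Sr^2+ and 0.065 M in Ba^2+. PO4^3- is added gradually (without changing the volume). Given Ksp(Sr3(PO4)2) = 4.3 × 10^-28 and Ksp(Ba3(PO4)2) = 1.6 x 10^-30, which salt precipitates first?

Each salt begins to precipitate when Q = Ksp, i.e. when [PO4^3-] reaches its threshold.
For Sr3(PO4)2: 4.3 × 10^-28 = (0.09)^3 × [PO4^3-]^2  ⇒  [PO4^3-] = 7.7 x 10^-13 M.
For Ba3(PO4)2: 1.6 x 10^-30 = (0.065)^3 × [PO4^3-]^2  ⇒  [PO4^3-] = 7.6 × 10^-14 M.
The salt with the lower threshold [PO4^3-] precipitates first: Ba3(PO4)2.

Ba3(PO4)2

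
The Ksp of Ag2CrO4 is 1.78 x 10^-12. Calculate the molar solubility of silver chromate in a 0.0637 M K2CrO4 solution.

s = 2.64e-6 M

Ag2CrO4(s) ⇌ 2 Ag^+ + CrO4^2-
Ksp = [Ag^+]^2[CrO4^2-]
Let s = moles of Ag2CrO4 that dissolve per litre. [Ag^+] = 2s, [CrO4^2-] = 0.0637 + s ≈ 0.0637 (since CrO4^2- from K2CrO4 dominates).
Ksp ≈ (2s)^2 × 0.0637
s = 2.64 × 10^-6 M
Check: s = 2.6 × 10^-6 ≪ 0.0637, so the approximation is valid.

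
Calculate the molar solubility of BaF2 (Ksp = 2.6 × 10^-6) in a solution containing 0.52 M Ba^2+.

s = 1.1 × 10^-3 M

BaF2(s) ⇌ Ba^2+(aq) + 2 F^-(aq)
Ksp = [Ba^2+][F^-]^2
Let s be the molar solubility in this solution. [Ba^2+] = 0.52 + s ≈ 0.52, [F^-] = 2s (since the Ba^2+ already present dominates).
Ksp ≈ 0.52 × (2s)^2
s = 1.1 × 10^-3 M
Check: s = 1.1 × 10^-3 ≪ 0.52, so the approximation is valid.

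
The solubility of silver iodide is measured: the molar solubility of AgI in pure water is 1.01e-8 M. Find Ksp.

1.02e-16

AgI(s) <=> Ag^+(aq) + I^-(aq)
For each mole of AgI that dissolves: [Ag^+] = s, [I^-] = s.
Ksp = [Ag^+][I^-]
Ksp = s^2
Ksp = (1.01 × 10^-8)^2 = 1.02 × 10^-16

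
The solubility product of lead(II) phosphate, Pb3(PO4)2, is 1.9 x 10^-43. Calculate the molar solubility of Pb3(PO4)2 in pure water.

s ≈ 1.1 × 10^-9 M

Pb3(PO4)2(s) ⇌ 3 Pb^2+ + 2 PO4^3-
Ksp = [Pb^2+]^3[PO4^3-]^2
With molar solubility s: [Pb^2+] = 3s, [PO4^3-] = 2s.
Substituting: Ksp = (3s)^3(2s)^2 = 108s^5
s^5 = 1.9 x 10^-43 / 108, so s = 1.1 x 10^-9 M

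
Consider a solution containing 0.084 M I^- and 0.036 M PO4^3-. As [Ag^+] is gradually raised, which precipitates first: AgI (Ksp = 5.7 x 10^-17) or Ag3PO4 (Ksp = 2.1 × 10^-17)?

Precipitation of each salt starts when its ion product equals its Ksp.
For AgI: 5.7 x 10^-17 = 0.084 × [Ag^+]  ⇒  [Ag^+] = 6.8 x 10^-16 M.
For Ag3PO4: 2.1 × 10^-17 = 0.036 × [Ag^+]^3  ⇒  [Ag^+] = 8.4 x 10^-6 M.
The salt with the lower threshold [Ag^+] precipitates first: AgI.

AgI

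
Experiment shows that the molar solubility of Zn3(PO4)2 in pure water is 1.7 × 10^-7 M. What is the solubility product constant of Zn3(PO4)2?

Zn3(PO4)2(s) <=> 3 Zn^2+(aq) + 2 PO4^3-(aq)
Let s = molar solubility. Then [Zn^2+] = 3s and [PO4^3-] = 2s.
Ksp = [Zn^2+]^3[PO4^3-]^2
So Ksp = (3s)^3 × (2s)^2 = 108s^5
With s = 1.7 × 10^-7: Ksp = 1.5 × 10^-32

Ksp = 1.5 x 10^-32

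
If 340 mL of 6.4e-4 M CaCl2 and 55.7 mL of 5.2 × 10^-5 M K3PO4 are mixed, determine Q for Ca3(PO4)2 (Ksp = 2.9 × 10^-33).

Total volume = 340 + 55.7 = 395.7 mL.
[Ca^2+] = 6.4 x 10^-4 × (340/395.7) = 5.50 x 10^-4 M
[PO4^3-] = 5.2 × 10^-5 × (55.7/395.7) = 7.32 x 10^-6 M
Ca3(PO4)2(s) ⇌ 3 Ca^2+ + 2 PO4^3-, so Q = [Ca^2+]^3[PO4^3-]^2
Q = (5.50 × 10^-4)^3(7.32 x 10^-6)^2 = 8.9 × 10^-21
Q > Ksp, so Ca3(PO4)2 will precipitate.

Q ≈ 8.9 × 10^-21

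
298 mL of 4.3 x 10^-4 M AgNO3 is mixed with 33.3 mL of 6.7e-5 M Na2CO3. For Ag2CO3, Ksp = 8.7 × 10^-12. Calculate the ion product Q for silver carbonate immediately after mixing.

Q = 1.0 x 10^-12

Total volume = 298 + 33.3 = 331.3 mL.
[Ag^+] = 4.3 × 10^-4 × (298/331.3) = 3.87 × 10^-4 M
[CO3^2-] = 6.7 × 10^-5 × (33.3/331.3) = 6.73 x 10^-6 M
Ag2CO3(s) ⇌ 2 Ag^+(aq) + CO3^2-(aq), so Q = [Ag^+]^2[CO3^2-]
Q = (3.87 × 10^-4)^2(6.73 x 10^-6) = 1.0 × 10^-12
Q < Ksp, so no precipitate of Ag2CO3 forms.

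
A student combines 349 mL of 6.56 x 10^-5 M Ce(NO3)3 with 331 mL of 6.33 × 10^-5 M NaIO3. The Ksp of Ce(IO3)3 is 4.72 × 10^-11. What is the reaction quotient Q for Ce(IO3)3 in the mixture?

Total volume = 349 + 331 = 680 mL.
[Ce^3+] = 6.56 × 10^-5 × (349/680) = 3.367 × 10^-5 M
[IO3^-] = 6.33 x 10^-5 × (331/680) = 3.081 × 10^-5 M
Ce(IO3)3(s) ⇌ Ce^3+ + 3 IO3^-, so Q = [Ce^3+][IO3^-]^3
Q = (3.367 × 10^-5)(3.081 x 10^-5)^3 = 9.85 × 10^-19
Q < Ksp, so no precipitate of Ce(IO3)3 forms.

9.85 × 10^-19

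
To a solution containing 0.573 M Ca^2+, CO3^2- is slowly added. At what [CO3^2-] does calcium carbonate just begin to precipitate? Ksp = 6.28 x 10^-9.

1.10 × 10^-8 M

CaCO3(s) ⇌ Ca^2+(aq) + CO3^2-(aq)
Ksp = [Ca^2+][CO3^2-]
Precipitation begins when Q = Ksp. With [Ca^2+] = 0.573 M:
6.28 x 10^-9 = (0.573) × [CO3^2-]
[CO3^2-] = (6.28 x 10^-9 / 5.73 × 10^-1) = 1.10 × 10^-8 M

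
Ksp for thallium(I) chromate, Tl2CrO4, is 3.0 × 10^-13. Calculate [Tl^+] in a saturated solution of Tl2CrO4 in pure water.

Tl2CrO4(s) <=> 2 Tl^+ + CrO4^2-
Ksp = [Tl^+]^2[CrO4^2-]
For each mole of Tl2CrO4 that dissolves: [Tl^+] = 2s, [CrO4^2-] = s.
Ksp = (2s)^2s = 4s^3
s = (3.0 × 10^-13 / 4)^(1/3) = 4.22 × 10^-5 M
[Tl^+] = 2s = 8.4 x 10^-5 M

[Tl^+] = 8.4 × 10^-5 M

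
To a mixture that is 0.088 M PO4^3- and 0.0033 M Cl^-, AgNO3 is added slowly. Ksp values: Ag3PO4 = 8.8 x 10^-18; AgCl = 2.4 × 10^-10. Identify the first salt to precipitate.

Each salt begins to precipitate when Q = Ksp, i.e. when [Ag^+] reaches its threshold.
For Ag3PO4: 8.8 x 10^-18 = 0.088 × [Ag^+]^3  ⇒  [Ag^+] = 4.6 x 10^-6 M.
For AgCl: 2.4 × 10^-10 = 0.0033 × [Ag^+]  ⇒  [Ag^+] = 7.3 × 10^-8 M.
The salt with the lower threshold [Ag^+] precipitates first: AgCl.

AgCl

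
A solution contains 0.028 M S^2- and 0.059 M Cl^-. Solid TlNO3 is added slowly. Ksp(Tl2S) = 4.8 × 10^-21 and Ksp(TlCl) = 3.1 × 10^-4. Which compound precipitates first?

Tl2S

Each salt begins to precipitate when Q = Ksp, i.e. when [Tl^+] reaches its threshold.
For Tl2S: 4.8 × 10^-21 = 0.028 × [Tl^+]^2  ⇒  [Tl^+] = 4.1 × 10^-10 M.
For TlCl: 3.1 × 10^-4 = 0.059 × [Tl^+]  ⇒  [Tl^+] = 5.3 × 10^-3 M.
The salt with the lower threshold [Tl^+] precipitates first: Tl2S.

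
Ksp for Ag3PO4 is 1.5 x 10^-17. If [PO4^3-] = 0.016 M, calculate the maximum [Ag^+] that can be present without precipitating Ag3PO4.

9.8 × 10^-6 M

Ag3PO4(s) ⇌ 3 Ag^+ + PO4^3-
Ksp = [Ag^+]^3[PO4^3-]
Precipitation begins when Q = Ksp. With [PO4^3-] = 0.016 M:
1.5 x 10^-17 = (0.016) × [Ag^+]^3
[Ag^+] = (1.5 x 10^-17 / 1.6 × 10^-2)^(1/3) = 9.8 × 10^-6 M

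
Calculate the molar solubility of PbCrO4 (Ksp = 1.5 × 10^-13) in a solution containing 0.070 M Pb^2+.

PbCrO4(s) ⇌ Pb^2+(aq) + CrO4^2-(aq)
Ksp = [Pb^2+][CrO4^2-]
Let s = moles of PbCrO4 that dissolve per litre. [Pb^2+] = 0.070 + s ≈ 0.070, [CrO4^2-] = s (common-ion effect: Pb^2+ is already 0.070 M).
Ksp ≈ 0.070 × s
s = 2.1 x 10^-12 M
Check: s = 2.1 × 10^-12 ≪ 0.070, so the approximation is valid.

s = 2.1e-12 M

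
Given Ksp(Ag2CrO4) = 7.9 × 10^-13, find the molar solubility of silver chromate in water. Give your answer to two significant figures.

s ≈ 5.8e-5 M

Ag2CrO4(s) ⇌ 2 Ag^+(aq) + CrO4^2-(aq)
Ksp = [Ag^+]^2[CrO4^2-]
With molar solubility s: [Ag^+] = 2s, [CrO4^2-] = s.
So Ksp = (2s)^2 × s = 4s^3
Solving, s = (7.9 × 10^-13/4)^(1/3) = 5.8 × 10^-5 M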